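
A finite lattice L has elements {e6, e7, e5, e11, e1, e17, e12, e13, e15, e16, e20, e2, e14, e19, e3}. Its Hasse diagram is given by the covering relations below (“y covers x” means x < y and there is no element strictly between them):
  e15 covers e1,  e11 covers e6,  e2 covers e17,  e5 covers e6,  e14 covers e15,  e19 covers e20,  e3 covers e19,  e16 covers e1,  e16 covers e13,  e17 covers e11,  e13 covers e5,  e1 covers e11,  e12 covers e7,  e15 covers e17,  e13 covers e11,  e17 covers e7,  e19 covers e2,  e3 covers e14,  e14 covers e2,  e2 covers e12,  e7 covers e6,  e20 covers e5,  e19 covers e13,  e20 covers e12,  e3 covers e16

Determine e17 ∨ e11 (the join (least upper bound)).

e17

Common upper bounds of {e17, e11}: e14, e15, e17, e19, e2, e3.
The least among these is e17.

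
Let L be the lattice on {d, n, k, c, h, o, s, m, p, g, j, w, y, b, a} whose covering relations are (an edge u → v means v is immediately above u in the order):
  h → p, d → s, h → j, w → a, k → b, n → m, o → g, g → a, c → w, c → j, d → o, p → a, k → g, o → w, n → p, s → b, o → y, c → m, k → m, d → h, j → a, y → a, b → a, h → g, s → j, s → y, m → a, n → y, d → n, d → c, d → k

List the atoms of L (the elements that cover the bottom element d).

The atoms are exactly the elements that cover d: c, h, k, n, o, s.

c, h, k, n, o, s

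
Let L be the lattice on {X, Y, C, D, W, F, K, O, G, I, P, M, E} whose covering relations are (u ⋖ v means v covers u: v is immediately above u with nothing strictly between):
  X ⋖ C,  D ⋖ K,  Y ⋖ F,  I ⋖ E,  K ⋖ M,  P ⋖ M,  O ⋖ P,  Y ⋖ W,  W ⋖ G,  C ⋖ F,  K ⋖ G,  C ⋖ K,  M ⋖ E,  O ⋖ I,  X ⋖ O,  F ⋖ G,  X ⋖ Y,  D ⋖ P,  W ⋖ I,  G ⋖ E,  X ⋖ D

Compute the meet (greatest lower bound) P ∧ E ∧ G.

D

Common lower bounds of {P, E, G}: D, X.
The greatest among these is D.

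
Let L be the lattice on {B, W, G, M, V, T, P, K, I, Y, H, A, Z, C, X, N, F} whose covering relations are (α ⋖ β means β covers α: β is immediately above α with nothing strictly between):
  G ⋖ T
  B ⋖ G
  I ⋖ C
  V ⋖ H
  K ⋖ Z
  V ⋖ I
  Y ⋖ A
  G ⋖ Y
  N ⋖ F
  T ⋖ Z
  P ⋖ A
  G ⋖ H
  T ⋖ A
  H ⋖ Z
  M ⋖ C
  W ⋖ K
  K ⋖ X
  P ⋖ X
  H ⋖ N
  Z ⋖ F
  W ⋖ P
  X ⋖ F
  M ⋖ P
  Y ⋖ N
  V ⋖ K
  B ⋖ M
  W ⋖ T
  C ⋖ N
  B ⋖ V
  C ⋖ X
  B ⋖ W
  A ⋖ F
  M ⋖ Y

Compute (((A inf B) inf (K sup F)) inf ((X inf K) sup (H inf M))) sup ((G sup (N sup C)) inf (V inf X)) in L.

V

A ∧ B = B
K ∨ F = F
B ∧ F = B
X ∧ K = K
H ∧ M = B
K ∨ B = K
B ∧ K = B
N ∨ C = N
G ∨ N = N
V ∧ X = V
N ∧ V = V
B ∨ V = V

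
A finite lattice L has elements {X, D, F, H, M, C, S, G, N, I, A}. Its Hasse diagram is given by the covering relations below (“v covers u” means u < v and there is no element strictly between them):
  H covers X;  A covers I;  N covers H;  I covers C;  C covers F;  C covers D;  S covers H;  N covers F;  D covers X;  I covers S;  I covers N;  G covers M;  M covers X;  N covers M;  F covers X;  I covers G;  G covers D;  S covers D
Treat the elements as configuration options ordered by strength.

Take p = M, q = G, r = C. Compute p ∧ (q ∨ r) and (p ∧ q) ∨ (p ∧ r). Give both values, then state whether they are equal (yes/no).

q ∨ r = I, so p ∧ (q ∨ r) = M ∧ I = M.
p ∧ q = M and p ∧ r = X, so (p ∧ q) ∨ (p ∧ r) = M ∨ X = M.
Equal: yes.

M; M; yes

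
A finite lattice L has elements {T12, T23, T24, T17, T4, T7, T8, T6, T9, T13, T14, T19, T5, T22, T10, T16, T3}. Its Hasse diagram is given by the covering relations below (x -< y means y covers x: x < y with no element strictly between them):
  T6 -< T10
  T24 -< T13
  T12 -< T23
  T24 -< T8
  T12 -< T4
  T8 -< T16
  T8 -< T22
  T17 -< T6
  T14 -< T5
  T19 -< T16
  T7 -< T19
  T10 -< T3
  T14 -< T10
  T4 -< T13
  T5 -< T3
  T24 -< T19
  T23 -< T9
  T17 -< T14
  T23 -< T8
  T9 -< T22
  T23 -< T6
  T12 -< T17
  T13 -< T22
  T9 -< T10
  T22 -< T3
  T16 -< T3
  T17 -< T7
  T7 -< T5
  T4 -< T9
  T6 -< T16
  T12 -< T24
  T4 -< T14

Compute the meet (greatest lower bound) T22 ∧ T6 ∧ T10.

T23

Common lower bounds of {T22, T6, T10}: T12, T23.
The greatest among these is T23.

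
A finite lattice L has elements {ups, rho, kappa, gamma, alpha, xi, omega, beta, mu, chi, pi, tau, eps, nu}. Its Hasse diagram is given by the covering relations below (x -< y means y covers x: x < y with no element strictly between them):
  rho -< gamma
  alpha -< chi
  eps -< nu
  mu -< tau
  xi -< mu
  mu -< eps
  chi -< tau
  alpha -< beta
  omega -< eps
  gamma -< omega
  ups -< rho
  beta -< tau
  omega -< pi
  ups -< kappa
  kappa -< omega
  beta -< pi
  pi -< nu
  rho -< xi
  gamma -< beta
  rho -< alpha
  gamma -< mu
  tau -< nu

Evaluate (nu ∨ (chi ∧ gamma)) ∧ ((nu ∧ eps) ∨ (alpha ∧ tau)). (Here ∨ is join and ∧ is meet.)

nu

chi ∧ gamma = rho
nu ∨ rho = nu
nu ∧ eps = eps
alpha ∧ tau = alpha
eps ∨ alpha = nu
nu ∧ nu = nu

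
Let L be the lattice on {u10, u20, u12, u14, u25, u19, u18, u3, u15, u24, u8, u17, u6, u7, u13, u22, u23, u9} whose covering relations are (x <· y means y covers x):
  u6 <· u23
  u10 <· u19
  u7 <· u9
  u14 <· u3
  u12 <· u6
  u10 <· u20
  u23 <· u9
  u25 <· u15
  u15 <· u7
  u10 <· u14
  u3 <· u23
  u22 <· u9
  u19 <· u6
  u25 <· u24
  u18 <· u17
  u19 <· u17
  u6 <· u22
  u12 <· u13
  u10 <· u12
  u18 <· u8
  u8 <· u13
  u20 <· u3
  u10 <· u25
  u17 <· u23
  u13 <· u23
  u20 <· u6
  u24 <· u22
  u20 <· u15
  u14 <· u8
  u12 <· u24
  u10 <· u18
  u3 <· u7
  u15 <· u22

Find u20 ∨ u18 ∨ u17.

Common upper bounds of {u20, u18, u17}: u23, u9.
The least among these is u23.

u23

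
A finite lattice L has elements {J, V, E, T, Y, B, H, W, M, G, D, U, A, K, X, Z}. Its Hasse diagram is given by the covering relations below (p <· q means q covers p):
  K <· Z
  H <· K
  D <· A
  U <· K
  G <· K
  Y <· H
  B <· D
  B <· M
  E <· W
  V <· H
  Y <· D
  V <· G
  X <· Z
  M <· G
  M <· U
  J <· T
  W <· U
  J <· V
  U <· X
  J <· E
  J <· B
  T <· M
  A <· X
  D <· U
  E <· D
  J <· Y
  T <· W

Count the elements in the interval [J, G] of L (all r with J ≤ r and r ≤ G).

The interval [J, G] = {B, G, J, M, T, V}, which has 6 elements.

6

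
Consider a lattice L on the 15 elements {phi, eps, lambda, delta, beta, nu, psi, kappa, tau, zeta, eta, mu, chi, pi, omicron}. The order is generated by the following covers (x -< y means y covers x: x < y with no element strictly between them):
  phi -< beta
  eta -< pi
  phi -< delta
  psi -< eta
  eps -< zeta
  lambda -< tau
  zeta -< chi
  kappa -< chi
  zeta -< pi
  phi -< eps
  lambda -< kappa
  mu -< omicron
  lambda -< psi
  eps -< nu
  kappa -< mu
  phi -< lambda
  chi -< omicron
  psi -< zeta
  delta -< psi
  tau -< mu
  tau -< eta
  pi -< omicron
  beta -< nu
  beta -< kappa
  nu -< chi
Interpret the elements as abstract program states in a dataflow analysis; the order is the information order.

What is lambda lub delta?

psi

Common upper bounds of {lambda, delta}: chi, eta, omicron, pi, psi, zeta.
The least among these is psi.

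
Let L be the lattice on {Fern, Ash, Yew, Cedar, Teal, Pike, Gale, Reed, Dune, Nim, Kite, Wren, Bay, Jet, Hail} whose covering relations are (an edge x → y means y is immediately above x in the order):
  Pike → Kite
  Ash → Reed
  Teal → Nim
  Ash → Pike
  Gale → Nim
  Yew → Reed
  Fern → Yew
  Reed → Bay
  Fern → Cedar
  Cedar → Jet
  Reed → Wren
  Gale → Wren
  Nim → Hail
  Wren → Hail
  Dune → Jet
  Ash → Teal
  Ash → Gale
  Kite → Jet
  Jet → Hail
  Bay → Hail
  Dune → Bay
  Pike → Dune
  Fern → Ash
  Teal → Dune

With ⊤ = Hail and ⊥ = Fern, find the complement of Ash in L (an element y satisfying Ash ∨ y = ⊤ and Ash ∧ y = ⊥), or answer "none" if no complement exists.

none

For every candidate y, either Ash ∨ y ≠ Hail or Ash ∧ y ≠ Fern; no complement exists.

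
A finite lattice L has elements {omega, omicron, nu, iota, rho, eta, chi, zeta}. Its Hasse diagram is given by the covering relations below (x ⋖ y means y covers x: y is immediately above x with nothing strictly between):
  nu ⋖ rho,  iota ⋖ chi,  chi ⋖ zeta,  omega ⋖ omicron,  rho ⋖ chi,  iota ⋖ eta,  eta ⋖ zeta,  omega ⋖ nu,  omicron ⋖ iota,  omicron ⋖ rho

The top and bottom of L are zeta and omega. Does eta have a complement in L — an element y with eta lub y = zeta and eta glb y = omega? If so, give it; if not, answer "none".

nu

Need y with eta ∨ y = zeta and eta ∧ y = omega.
Checking each element gives: nu.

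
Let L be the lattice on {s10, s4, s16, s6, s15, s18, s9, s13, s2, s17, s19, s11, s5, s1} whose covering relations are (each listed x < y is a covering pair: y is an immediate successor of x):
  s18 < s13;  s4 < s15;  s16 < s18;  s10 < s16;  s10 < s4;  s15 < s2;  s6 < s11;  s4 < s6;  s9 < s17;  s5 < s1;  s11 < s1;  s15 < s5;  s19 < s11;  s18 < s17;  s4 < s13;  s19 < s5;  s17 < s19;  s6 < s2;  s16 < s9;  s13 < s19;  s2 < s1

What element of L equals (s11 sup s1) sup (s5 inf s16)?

s1

s11 ∨ s1 = s1
s5 ∧ s16 = s16
s1 ∨ s16 = s1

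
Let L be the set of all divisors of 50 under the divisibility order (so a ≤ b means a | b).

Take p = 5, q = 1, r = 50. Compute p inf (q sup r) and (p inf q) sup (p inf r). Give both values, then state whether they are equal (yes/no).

5; 5; yes

q sup r = 50, so p inf (q sup r) = 5 inf 50 = 5.
p inf q = 1 and p inf r = 5, so (p inf q) sup (p inf r) = 1 sup 5 = 5.
Equal: yes.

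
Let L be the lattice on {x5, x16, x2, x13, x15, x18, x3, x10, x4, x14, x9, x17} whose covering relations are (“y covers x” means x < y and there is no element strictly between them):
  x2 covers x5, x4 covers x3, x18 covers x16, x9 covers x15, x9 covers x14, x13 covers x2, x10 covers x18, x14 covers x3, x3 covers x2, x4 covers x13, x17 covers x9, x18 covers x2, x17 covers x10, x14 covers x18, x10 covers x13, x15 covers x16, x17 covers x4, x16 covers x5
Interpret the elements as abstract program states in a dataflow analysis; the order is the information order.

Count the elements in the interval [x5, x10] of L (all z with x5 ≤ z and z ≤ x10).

The interval [x5, x10] = {x10, x13, x16, x18, x2, x5}, which has 6 elements.

6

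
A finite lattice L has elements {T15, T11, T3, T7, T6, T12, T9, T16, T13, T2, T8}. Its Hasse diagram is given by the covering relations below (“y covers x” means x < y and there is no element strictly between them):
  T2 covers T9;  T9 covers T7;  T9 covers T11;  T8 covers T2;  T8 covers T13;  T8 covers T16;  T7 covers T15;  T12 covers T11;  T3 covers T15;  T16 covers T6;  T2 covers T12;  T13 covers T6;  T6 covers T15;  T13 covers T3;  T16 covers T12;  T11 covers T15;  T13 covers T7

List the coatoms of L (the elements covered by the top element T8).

The coatoms are exactly the elements covered by T8: T13, T16, T2.

T13, T16, T2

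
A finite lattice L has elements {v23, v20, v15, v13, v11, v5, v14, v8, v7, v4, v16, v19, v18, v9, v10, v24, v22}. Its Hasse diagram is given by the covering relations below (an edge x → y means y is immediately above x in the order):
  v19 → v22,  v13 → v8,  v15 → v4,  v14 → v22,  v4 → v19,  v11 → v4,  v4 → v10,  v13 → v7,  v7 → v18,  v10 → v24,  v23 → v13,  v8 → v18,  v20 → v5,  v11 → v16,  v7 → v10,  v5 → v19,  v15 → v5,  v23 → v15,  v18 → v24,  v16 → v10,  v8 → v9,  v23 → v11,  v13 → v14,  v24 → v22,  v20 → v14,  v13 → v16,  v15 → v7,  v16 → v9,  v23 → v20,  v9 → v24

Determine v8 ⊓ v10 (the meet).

Common lower bounds of {v8, v10}: v13, v23.
The greatest among these is v13.

v13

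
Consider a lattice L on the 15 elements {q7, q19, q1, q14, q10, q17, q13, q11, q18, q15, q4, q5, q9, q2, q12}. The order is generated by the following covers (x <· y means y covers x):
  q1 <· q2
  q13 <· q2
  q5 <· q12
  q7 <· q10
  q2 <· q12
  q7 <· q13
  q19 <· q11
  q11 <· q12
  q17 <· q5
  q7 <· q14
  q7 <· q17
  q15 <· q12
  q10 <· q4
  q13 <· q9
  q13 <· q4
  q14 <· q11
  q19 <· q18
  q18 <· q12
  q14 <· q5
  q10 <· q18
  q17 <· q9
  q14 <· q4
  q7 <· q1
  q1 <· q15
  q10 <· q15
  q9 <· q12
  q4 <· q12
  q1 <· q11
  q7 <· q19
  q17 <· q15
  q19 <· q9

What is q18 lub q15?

Common upper bounds of {q18, q15}: q12.
The least among these is q12.

q12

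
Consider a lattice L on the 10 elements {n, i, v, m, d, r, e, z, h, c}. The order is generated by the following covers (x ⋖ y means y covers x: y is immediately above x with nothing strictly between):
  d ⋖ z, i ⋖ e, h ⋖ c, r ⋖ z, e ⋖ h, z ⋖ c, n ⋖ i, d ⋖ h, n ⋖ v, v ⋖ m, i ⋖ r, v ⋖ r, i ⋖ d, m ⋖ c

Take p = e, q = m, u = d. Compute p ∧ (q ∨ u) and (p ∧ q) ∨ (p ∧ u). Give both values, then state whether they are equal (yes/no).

e; i; no

q ∨ u = c, so p ∧ (q ∨ u) = e ∧ c = e.
p ∧ q = n and p ∧ u = i, so (p ∧ q) ∨ (p ∧ u) = n ∨ i = i.
Equal: no.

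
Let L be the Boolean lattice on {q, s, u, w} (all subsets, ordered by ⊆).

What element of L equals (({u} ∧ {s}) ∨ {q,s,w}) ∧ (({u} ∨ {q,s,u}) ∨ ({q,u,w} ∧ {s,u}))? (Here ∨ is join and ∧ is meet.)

{q,s}

{u} ∧ {s} = {}
{} ∨ {q,s,w} = {q,s,w}
{u} ∨ {q,s,u} = {q,s,u}
{q,u,w} ∧ {s,u} = {u}
{q,s,u} ∨ {u} = {q,s,u}
{q,s,w} ∧ {q,s,u} = {q,s}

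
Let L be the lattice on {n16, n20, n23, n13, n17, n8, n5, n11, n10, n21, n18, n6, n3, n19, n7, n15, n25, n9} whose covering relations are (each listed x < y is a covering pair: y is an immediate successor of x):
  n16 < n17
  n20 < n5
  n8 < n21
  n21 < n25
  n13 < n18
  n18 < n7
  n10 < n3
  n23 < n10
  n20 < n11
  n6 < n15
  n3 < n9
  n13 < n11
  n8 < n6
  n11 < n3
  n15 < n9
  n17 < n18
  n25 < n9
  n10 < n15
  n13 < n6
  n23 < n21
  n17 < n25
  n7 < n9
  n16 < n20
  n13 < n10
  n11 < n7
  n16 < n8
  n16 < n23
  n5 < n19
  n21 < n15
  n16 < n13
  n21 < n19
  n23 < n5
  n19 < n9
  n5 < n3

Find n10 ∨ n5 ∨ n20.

Common upper bounds of {n10, n5, n20}: n3, n9.
The least among these is n3.

n3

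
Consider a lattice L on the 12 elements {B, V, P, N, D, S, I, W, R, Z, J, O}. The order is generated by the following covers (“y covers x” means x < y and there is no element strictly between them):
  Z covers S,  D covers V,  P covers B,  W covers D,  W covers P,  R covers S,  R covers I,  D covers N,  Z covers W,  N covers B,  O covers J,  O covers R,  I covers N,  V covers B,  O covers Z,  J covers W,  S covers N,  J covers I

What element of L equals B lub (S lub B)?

S

S ∨ B = S
B ∨ S = S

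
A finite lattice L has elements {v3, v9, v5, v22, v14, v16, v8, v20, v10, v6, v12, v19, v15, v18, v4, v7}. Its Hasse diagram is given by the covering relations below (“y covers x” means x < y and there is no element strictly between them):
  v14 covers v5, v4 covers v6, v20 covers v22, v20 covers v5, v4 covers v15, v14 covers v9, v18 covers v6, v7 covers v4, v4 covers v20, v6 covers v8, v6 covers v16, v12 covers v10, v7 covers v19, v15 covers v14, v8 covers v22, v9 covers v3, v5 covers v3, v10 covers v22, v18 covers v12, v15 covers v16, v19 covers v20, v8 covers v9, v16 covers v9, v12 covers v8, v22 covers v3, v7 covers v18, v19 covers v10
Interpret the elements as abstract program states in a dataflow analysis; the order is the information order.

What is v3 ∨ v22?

v22

Common upper bounds of {v3, v22}: v10, v12, v18, v19, v20, v22, v4, v6, v7, v8.
The least among these is v22.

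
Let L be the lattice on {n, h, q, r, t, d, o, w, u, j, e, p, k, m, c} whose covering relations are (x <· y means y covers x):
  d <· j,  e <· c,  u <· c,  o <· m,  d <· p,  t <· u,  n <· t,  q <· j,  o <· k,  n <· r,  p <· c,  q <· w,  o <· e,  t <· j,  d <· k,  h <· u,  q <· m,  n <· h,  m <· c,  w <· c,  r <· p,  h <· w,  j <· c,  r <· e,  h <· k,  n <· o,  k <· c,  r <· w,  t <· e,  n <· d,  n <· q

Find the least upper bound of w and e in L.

c

Common upper bounds of {w, e}: c.
The least among these is c.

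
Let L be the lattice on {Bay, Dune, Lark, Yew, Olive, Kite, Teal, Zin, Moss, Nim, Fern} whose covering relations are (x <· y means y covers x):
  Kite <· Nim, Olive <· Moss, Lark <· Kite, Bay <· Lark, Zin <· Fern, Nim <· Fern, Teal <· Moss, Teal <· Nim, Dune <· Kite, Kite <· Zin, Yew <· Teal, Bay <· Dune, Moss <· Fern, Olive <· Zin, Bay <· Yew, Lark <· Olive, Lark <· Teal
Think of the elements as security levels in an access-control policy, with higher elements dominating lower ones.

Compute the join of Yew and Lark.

Common upper bounds of {Yew, Lark}: Fern, Moss, Nim, Teal.
The least among these is Teal.

Teal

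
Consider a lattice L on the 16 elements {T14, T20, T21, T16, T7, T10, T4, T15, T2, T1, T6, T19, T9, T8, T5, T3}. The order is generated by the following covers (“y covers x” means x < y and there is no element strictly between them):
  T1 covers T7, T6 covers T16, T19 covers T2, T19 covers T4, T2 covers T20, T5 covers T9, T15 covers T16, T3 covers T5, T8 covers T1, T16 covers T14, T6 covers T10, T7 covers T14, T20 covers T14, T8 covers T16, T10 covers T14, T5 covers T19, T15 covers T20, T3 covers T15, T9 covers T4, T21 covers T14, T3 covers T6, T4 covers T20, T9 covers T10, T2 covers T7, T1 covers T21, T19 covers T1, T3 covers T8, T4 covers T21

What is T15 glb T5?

Common lower bounds of {T15, T5}: T14, T20.
The greatest among these is T20.

T20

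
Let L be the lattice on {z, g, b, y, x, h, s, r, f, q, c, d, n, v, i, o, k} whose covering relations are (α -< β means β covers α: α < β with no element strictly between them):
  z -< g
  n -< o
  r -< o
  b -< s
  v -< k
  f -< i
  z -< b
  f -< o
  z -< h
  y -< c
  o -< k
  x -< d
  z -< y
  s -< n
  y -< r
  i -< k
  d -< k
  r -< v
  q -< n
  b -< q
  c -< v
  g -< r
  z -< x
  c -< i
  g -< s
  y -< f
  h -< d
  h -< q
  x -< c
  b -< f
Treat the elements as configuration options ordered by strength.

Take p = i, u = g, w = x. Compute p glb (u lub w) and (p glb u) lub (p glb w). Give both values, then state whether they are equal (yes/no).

c; x; no

u lub w = v, so p glb (u lub w) = i glb v = c.
p glb u = z and p glb w = x, so (p glb u) lub (p glb w) = z lub x = x.
Equal: no.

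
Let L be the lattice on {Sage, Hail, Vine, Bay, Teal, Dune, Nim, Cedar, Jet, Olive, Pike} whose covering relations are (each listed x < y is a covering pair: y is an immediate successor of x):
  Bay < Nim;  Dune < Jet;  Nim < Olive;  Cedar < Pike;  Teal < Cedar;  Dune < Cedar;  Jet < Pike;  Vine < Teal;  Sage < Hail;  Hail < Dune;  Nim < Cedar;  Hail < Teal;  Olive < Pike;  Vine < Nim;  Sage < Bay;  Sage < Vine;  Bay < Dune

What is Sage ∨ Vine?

Common upper bounds of {Sage, Vine}: Cedar, Nim, Olive, Pike, Teal, Vine.
The least among these is Vine.

Vine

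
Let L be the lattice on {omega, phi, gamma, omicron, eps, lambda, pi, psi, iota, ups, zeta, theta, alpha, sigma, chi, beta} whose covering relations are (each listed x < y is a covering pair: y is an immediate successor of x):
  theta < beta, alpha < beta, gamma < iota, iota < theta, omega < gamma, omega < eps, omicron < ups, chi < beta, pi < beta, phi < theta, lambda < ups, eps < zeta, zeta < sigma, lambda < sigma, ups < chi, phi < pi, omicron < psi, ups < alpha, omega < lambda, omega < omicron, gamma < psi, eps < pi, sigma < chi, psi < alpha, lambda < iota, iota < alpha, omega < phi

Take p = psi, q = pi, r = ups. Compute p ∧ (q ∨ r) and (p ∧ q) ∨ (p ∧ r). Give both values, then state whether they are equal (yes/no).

q ∨ r = beta, so p ∧ (q ∨ r) = psi ∧ beta = psi.
p ∧ q = omega and p ∧ r = omicron, so (p ∧ q) ∨ (p ∧ r) = omega ∨ omicron = omicron.
Equal: no.

psi; omicron; no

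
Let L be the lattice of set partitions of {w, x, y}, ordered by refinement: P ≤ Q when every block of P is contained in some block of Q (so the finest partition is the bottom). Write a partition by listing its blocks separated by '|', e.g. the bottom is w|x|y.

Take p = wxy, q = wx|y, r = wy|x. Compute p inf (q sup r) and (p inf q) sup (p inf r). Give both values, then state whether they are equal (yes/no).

wxy; wxy; yes

q sup r = wxy, so p inf (q sup r) = wxy inf wxy = wxy.
p inf q = wx|y and p inf r = wy|x, so (p inf q) sup (p inf r) = wx|y sup wy|x = wxy.
Equal: yes.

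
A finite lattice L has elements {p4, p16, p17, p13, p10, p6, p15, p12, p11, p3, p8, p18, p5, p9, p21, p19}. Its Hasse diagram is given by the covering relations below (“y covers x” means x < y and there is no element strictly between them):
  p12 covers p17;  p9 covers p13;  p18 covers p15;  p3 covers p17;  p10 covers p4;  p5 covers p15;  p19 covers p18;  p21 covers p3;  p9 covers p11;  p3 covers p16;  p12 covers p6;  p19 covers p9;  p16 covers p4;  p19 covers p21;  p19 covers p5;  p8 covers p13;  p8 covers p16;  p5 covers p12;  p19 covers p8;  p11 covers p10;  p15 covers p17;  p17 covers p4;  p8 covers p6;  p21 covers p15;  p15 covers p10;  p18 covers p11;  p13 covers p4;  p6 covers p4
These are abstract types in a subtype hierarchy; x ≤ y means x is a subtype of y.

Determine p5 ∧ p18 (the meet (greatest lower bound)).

Common lower bounds of {p5, p18}: p10, p15, p17, p4.
The greatest among these is p15.

p15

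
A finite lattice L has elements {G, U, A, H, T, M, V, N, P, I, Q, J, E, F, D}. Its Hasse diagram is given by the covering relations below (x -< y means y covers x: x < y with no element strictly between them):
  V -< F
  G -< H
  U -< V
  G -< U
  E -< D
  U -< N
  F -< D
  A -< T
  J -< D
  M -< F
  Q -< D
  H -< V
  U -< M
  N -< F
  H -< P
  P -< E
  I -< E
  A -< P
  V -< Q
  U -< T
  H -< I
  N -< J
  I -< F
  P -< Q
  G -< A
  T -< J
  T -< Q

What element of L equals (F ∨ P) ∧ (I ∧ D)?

I

F ∨ P = D
I ∧ D = I
D ∧ I = I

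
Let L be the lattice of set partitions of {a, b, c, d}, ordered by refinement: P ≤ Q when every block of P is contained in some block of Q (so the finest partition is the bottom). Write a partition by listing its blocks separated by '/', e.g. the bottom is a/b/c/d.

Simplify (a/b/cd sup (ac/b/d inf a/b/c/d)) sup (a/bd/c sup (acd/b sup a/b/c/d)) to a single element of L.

ac/b/d ∧ a/b/c/d = a/b/c/d
a/b/cd ∨ a/b/c/d = a/b/cd
acd/b ∨ a/b/c/d = acd/b
a/bd/c ∨ acd/b = abcd
a/b/cd ∨ abcd = abcd

abcd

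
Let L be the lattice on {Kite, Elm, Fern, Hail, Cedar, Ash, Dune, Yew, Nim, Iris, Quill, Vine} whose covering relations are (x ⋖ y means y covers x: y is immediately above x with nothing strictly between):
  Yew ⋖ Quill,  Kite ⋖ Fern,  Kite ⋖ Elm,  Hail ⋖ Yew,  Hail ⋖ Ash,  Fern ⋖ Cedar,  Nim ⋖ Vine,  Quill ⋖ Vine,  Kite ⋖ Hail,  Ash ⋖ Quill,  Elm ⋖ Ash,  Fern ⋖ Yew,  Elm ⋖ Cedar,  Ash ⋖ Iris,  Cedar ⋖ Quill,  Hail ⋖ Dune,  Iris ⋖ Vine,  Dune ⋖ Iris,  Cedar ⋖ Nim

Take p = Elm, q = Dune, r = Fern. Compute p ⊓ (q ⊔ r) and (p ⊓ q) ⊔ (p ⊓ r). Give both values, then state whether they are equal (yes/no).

q ⊔ r = Vine, so p ⊓ (q ⊔ r) = Elm ⊓ Vine = Elm.
p ⊓ q = Kite and p ⊓ r = Kite, so (p ⊓ q) ⊔ (p ⊓ r) = Kite ⊔ Kite = Kite.
Equal: no.

Elm; Kite; no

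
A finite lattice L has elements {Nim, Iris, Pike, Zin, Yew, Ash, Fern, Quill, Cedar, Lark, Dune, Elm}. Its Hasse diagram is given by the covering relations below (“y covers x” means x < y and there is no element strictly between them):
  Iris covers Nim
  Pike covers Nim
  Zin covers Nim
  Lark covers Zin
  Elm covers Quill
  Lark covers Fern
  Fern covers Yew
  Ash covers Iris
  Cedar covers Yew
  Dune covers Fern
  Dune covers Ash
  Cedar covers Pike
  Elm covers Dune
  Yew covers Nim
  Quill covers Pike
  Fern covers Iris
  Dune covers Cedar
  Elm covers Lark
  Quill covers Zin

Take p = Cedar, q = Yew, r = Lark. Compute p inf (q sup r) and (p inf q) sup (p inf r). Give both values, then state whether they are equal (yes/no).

q sup r = Lark, so p inf (q sup r) = Cedar inf Lark = Yew.
p inf q = Yew and p inf r = Yew, so (p inf q) sup (p inf r) = Yew sup Yew = Yew.
Equal: yes.

Yew; Yew; yes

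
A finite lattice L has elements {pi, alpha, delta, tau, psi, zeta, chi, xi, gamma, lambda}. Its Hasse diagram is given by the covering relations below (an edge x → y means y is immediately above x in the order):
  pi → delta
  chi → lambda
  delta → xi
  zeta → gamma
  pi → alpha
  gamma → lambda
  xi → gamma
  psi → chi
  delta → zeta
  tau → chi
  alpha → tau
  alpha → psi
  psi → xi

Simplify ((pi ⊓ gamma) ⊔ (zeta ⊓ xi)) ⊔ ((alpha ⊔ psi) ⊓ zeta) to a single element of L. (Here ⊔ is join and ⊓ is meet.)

delta

pi ∧ gamma = pi
zeta ∧ xi = delta
pi ∨ delta = delta
alpha ∨ psi = psi
psi ∧ zeta = pi
delta ∨ pi = delta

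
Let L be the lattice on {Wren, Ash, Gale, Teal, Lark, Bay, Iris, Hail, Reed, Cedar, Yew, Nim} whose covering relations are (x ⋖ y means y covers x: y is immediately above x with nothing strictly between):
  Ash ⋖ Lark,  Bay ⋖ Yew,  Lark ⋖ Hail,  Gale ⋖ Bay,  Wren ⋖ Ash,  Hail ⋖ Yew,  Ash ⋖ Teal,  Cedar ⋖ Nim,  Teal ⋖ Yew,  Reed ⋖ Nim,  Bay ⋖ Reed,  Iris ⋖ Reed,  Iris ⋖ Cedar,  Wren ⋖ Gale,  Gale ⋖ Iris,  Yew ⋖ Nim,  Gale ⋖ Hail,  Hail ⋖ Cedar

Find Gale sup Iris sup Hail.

Common upper bounds of {Gale, Iris, Hail}: Cedar, Nim.
The least among these is Cedar.

Cedar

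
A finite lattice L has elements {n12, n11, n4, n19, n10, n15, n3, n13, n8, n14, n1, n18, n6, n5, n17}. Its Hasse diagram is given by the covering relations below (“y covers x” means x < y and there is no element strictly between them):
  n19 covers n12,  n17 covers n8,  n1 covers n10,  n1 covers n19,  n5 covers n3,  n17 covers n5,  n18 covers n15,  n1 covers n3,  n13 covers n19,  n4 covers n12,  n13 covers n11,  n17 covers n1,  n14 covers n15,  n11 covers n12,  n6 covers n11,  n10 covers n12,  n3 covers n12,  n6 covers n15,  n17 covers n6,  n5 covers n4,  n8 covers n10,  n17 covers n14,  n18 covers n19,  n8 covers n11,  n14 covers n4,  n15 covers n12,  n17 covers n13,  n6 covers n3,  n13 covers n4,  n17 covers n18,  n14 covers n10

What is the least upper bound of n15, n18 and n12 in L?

Common upper bounds of {n15, n18, n12}: n17, n18.
The least among these is n18.

n18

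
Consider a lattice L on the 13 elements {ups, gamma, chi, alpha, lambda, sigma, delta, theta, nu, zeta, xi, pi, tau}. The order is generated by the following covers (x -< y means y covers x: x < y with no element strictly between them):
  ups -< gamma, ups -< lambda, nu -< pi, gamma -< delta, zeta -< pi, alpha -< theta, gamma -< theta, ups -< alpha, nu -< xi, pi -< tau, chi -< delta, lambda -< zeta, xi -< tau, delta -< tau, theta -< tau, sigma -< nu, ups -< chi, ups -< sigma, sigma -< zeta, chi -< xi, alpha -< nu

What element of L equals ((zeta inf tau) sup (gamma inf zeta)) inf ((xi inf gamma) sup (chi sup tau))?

zeta

zeta ∧ tau = zeta
gamma ∧ zeta = ups
zeta ∨ ups = zeta
xi ∧ gamma = ups
chi ∨ tau = tau
ups ∨ tau = tau
zeta ∧ tau = zeta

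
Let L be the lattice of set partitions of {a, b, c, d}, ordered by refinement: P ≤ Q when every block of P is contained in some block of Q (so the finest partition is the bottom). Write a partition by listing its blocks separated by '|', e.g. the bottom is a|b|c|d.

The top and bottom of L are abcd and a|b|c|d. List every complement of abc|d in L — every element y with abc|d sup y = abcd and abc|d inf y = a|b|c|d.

Need y with abc|d ∨ y = abcd and abc|d ∧ y = a|b|c|d.
Checking each element gives: ad|b|c, a|bd|c, a|b|cd.

ad|b|c, a|bd|c, a|b|cd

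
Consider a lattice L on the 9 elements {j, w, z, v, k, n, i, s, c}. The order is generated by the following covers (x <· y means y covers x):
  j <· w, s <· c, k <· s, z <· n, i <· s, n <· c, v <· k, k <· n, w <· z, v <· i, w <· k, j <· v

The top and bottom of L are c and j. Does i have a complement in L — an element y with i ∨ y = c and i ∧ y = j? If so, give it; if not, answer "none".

z

Need y with i ∨ y = c and i ∧ y = j.
Checking each element gives: z.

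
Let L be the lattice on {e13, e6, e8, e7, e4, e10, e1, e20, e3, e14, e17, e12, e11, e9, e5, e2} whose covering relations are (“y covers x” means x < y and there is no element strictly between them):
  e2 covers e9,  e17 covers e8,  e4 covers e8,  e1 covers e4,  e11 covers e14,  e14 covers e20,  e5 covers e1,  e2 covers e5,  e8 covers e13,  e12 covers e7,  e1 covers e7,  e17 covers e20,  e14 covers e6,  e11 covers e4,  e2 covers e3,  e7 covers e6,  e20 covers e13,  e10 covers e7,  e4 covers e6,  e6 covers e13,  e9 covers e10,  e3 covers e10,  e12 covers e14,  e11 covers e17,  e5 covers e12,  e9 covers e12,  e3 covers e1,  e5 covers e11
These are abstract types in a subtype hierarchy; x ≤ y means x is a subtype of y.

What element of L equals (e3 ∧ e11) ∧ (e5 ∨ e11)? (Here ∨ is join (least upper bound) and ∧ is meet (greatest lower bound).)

e4

e3 ∧ e11 = e4
e5 ∨ e11 = e5
e4 ∧ e5 = e4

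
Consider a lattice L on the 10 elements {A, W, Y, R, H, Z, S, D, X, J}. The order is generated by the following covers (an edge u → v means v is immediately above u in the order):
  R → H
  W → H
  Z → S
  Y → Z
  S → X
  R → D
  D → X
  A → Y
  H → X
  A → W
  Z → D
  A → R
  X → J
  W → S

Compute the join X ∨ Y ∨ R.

Common upper bounds of {X, Y, R}: J, X.
The least among these is X.

X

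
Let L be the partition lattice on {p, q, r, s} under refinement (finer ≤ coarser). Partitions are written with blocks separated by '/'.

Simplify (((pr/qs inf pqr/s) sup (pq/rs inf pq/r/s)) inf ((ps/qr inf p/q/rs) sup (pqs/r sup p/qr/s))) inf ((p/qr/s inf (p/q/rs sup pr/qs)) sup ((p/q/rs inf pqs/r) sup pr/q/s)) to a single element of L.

pqr/s

pr/qs ∧ pqr/s = pr/q/s
pq/rs ∧ pq/r/s = pq/r/s
pr/q/s ∨ pq/r/s = pqr/s
ps/qr ∧ p/q/rs = p/q/r/s
pqs/r ∨ p/qr/s = pqrs
p/q/r/s ∨ pqrs = pqrs
pqr/s ∧ pqrs = pqr/s
p/q/rs ∨ pr/qs = pqrs
p/qr/s ∧ pqrs = p/qr/s
p/q/rs ∧ pqs/r = p/q/r/s
p/q/r/s ∨ pr/q/s = pr/q/s
p/qr/s ∨ pr/q/s = pqr/s
pqr/s ∧ pqr/s = pqr/s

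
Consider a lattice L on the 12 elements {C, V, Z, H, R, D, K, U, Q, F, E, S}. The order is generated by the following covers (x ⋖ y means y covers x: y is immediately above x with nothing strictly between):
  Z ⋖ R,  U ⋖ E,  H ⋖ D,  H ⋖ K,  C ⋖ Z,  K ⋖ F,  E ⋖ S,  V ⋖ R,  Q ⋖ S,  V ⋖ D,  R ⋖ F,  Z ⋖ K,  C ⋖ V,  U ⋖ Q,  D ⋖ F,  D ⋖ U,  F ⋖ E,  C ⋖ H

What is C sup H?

H

Common upper bounds of {C, H}: D, E, F, H, K, Q, S, U.
The least among these is H.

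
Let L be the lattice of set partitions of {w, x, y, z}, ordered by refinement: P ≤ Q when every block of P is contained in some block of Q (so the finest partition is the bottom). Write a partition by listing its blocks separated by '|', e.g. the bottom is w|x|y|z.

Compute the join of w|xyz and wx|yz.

wxyz

Common upper bounds of {w|xyz, wx|yz}: wxyz.
The least among these is wxyz.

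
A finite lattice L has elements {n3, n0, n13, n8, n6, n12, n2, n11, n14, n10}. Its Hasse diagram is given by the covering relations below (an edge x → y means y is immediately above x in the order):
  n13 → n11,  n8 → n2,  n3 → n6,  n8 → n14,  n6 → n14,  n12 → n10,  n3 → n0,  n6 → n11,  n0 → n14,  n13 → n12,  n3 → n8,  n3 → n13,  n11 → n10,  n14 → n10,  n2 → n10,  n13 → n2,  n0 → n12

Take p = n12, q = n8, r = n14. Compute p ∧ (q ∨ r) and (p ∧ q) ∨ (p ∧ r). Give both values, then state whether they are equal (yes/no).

q ∨ r = n14, so p ∧ (q ∨ r) = n12 ∧ n14 = n0.
p ∧ q = n3 and p ∧ r = n0, so (p ∧ q) ∨ (p ∧ r) = n3 ∨ n0 = n0.
Equal: yes.

n0; n0; yes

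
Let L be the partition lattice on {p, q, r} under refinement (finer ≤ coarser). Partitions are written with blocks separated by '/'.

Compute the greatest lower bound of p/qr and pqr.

p/qr

The meet (common refinement) of p/qr and pqr intersects blocks pairwise, giving p/qr.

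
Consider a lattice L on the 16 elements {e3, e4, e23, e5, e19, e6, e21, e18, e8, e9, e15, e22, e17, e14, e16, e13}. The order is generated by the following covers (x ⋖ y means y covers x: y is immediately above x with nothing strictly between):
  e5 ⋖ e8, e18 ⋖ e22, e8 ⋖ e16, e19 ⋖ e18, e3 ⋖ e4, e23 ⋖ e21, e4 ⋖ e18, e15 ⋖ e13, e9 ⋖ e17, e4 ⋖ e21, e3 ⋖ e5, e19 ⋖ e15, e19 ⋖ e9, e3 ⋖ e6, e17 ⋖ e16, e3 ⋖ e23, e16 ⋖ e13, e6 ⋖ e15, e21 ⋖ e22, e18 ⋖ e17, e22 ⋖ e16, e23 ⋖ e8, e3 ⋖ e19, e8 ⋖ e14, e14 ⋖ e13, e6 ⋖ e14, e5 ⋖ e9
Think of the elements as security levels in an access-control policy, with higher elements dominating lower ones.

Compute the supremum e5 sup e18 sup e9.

e17

Common upper bounds of {e5, e18, e9}: e13, e16, e17.
The least among these is e17.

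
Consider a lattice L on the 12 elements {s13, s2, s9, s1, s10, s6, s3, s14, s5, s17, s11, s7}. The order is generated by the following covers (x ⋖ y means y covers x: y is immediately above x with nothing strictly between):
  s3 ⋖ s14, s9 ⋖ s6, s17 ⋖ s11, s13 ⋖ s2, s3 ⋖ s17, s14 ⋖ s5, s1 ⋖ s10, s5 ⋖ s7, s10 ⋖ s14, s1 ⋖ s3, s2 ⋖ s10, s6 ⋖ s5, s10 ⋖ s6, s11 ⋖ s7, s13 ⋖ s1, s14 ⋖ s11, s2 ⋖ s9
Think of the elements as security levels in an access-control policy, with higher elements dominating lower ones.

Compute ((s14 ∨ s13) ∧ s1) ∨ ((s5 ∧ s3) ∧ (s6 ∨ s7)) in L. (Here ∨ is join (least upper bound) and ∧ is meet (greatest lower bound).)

s14 ∨ s13 = s14
s14 ∧ s1 = s1
s5 ∧ s3 = s3
s6 ∨ s7 = s7
s3 ∧ s7 = s3
s1 ∨ s3 = s3

s3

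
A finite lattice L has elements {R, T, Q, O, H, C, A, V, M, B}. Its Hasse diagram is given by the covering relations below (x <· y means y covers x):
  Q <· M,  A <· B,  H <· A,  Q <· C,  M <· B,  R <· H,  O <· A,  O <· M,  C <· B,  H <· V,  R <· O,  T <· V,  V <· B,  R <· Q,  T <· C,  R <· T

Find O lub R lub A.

Common upper bounds of {O, R, A}: A, B.
The least among these is A.

A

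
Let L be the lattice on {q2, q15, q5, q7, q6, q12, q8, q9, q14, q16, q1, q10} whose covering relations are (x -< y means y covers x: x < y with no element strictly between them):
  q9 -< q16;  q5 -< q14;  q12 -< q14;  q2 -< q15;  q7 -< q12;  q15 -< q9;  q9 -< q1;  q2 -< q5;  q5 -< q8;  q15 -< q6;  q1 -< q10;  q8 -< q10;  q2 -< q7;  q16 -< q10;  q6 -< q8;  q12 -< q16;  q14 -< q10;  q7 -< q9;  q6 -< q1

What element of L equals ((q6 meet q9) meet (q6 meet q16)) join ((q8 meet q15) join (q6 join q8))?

q8

q6 ∧ q9 = q15
q6 ∧ q16 = q15
q15 ∧ q15 = q15
q8 ∧ q15 = q15
q6 ∨ q8 = q8
q15 ∨ q8 = q8
q15 ∨ q8 = q8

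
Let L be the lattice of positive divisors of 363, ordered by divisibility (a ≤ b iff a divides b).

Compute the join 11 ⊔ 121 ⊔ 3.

363

In the divisibility order, the join is the least common multiple: lcm(11, 121, 3) = 363.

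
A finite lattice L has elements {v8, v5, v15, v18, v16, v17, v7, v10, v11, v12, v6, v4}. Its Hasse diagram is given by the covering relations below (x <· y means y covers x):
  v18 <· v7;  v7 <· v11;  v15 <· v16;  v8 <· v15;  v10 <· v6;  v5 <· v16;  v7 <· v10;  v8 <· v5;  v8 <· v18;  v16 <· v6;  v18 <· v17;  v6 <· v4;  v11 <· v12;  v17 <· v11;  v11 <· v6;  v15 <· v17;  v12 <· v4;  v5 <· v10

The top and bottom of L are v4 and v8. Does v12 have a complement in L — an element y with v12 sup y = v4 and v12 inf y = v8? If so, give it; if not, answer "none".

v5

Need y with v12 ∨ y = v4 and v12 ∧ y = v8.
Checking each element gives: v5.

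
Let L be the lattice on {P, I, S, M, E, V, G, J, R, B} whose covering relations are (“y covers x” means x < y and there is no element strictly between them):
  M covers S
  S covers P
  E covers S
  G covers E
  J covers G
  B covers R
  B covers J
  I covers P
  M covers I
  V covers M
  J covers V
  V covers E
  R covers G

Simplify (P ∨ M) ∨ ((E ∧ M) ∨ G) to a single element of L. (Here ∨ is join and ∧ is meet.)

J

P ∨ M = M
E ∧ M = S
S ∨ G = G
M ∨ G = J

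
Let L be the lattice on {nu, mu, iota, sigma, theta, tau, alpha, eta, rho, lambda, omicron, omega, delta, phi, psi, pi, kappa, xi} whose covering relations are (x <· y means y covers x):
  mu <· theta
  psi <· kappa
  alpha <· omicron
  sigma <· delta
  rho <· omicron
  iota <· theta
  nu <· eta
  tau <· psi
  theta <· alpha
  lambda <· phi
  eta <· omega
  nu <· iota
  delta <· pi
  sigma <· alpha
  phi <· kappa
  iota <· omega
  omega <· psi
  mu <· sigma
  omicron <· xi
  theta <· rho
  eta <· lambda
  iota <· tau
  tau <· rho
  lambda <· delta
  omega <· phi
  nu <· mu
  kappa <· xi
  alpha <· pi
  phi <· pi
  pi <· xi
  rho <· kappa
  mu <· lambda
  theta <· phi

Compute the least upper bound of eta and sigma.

Common upper bounds of {eta, sigma}: delta, pi, xi.
The least among these is delta.

delta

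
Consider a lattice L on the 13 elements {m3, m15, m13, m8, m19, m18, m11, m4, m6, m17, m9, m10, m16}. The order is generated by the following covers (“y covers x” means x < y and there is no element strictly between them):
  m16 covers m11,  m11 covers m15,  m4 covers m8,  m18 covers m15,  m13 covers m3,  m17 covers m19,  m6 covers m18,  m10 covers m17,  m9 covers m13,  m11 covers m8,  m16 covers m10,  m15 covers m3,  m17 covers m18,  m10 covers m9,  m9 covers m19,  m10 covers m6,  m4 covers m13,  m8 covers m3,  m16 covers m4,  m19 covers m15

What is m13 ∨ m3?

m13

Common upper bounds of {m13, m3}: m10, m13, m16, m4, m9.
The least among these is m13.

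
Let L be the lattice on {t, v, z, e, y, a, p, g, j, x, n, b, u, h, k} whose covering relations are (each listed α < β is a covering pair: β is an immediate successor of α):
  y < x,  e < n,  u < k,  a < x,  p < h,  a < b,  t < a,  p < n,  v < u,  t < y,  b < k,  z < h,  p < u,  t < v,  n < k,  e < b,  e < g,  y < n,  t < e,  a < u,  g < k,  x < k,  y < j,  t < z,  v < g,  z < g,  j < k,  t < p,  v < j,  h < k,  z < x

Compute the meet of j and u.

Common lower bounds of {j, u}: t, v.
The greatest among these is v.

v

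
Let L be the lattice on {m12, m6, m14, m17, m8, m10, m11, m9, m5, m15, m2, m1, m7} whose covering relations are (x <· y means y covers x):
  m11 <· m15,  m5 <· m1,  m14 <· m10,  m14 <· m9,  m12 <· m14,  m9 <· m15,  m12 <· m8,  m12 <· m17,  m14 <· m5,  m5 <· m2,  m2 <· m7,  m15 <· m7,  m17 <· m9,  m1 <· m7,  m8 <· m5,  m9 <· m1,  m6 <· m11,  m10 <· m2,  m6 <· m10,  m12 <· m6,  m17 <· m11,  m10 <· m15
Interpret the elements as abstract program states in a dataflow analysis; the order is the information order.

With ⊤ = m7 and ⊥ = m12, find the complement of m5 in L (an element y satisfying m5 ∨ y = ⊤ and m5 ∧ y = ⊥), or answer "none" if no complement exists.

m11

Need y with m5 ∨ y = m7 and m5 ∧ y = m12.
Checking each element gives: m11.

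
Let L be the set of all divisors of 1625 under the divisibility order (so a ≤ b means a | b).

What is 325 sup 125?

In the divisibility order, the join is the least common multiple: lcm(325, 125) = 1625.

1625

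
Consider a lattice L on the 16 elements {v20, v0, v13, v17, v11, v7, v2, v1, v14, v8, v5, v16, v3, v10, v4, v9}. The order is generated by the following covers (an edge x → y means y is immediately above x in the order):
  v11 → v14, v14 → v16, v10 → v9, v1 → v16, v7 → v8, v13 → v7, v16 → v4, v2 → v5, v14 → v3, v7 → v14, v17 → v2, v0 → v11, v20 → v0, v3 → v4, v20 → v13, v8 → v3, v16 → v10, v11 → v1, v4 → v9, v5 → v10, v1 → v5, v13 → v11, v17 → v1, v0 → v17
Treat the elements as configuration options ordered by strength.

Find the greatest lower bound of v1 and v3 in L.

Common lower bounds of {v1, v3}: v0, v11, v13, v20.
The greatest among these is v11.

v11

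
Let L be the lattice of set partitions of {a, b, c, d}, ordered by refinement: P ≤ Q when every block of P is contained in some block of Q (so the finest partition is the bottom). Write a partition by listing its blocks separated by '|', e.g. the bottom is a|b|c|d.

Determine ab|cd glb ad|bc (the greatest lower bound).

a|b|c|d

The meet (common refinement) of ab|cd and ad|bc intersects blocks pairwise, giving a|b|c|d.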